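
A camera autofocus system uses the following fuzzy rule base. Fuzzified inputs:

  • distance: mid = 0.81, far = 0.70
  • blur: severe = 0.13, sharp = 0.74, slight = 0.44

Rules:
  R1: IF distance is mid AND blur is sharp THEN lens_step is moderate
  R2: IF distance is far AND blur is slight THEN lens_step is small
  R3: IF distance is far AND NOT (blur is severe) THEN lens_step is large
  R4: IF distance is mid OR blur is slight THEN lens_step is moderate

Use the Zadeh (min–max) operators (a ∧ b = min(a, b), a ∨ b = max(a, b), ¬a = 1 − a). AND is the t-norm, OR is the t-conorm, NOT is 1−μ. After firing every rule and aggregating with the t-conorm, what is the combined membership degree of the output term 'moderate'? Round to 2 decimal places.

R1: mid=0.81, sharp=0.74; AND[min(a, b)] → w = 0.74
R2: far=0.70, slight=0.44; AND[min(a, b)] → w = 0.44
R3: far=0.70, ¬severe=1−0.13=0.87; AND[min(a, b)] → w = 0.70
R4: mid=0.81, slight=0.44; OR[max(a, b)] → w = 0.81
Rules with consequent 'moderate': {R1, R4} → strengths 0.74, 0.81
Aggregate via t-conorm [max(a, b)]: 0.81

0.81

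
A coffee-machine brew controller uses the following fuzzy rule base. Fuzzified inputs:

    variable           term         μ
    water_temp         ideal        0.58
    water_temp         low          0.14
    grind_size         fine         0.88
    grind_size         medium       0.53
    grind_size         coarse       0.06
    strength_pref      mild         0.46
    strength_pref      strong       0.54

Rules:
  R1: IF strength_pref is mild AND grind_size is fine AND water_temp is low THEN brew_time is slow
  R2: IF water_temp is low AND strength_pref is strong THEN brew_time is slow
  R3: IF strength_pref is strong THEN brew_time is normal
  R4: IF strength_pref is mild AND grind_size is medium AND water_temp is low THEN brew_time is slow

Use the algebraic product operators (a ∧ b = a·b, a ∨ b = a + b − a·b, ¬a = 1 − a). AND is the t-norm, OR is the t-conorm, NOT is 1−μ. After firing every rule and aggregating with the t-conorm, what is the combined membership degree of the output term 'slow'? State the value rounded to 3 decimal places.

0.158

R1: mild=0.46, fine=0.88, low=0.14; AND[a·b] → w = 0.0567
R2: low=0.14, strong=0.54; AND[a·b] → w = 0.0756
R3: strong=0.54 → w = 0.5400
R4: mild=0.46, medium=0.53, low=0.14; AND[a·b] → w = 0.0341
Rules with consequent 'slow': {R1, R2, R4} → strengths 0.0567, 0.0756, 0.0341
Aggregate via t-conorm [a + b − a·b]: 0.1578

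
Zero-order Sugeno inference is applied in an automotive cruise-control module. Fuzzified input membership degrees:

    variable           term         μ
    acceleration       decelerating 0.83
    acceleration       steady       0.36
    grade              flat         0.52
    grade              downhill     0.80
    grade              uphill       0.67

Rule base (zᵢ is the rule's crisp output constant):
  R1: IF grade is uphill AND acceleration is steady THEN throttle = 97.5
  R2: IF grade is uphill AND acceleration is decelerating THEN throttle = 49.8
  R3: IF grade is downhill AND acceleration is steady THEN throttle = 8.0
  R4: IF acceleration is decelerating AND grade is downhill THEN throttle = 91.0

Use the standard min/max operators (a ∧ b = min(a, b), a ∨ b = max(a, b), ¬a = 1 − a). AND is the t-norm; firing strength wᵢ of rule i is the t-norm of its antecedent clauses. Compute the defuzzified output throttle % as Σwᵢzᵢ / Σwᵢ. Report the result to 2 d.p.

65.82

R1 (z=97.5): uphill=0.67, steady=0.36; AND[min(a, b)] → w = 0.36
R2 (z=49.8): uphill=0.67, decelerating=0.83; AND[min(a, b)] → w = 0.67
R3 (z=8.0): downhill=0.80, steady=0.36; AND[min(a, b)] → w = 0.36
R4 (z=91.0): decelerating=0.83, downhill=0.80; AND[min(a, b)] → w = 0.80
Weighted average = (0.36·97.5 + 0.67·49.8 + 0.36·8.0 + 0.80·91.0) / (0.36 + 0.67 + 0.36 + 0.80)
  = 144.1460 / 2.1900 = 65.82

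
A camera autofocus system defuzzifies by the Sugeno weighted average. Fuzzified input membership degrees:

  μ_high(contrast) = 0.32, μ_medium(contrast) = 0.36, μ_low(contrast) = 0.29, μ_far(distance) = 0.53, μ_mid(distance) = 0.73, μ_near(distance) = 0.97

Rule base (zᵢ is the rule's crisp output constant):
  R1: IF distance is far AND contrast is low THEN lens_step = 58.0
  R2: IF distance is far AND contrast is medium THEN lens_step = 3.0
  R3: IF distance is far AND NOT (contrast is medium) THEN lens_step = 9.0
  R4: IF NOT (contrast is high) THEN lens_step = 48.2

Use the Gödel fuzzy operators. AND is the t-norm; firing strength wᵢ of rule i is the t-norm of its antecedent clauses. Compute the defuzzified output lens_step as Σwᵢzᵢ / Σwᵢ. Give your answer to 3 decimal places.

29.810

R1 (z=58.0): far=0.53, low=0.29; AND[min(a, b)] → w = 0.29
R2 (z=3.0): far=0.53, medium=0.36; AND[min(a, b)] → w = 0.36
R3 (z=9.0): far=0.53, ¬medium=1−0.36=0.64; AND[min(a, b)] → w = 0.53
R4 (z=48.2): ¬high=1−0.32=0.68 → w = 0.68
Weighted average = (0.29·58.0 + 0.36·3.0 + 0.53·9.0 + 0.68·48.2) / (0.29 + 0.36 + 0.53 + 0.68)
  = 55.4460 / 1.8600 = 29.810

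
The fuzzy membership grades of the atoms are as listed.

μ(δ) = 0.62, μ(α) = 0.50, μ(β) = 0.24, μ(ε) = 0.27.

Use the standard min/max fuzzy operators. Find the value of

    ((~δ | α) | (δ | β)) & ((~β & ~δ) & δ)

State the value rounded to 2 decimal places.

~δ = 1 − 0.62 = 0.38
~δ | α = max(a, b) on (0.38, 0.50) = 0.50
δ | β = max(a, b) on (0.62, 0.24) = 0.62
(~δ | α) | (δ | β) = max(a, b) on (0.50, 0.62) = 0.62
~β = 1 − 0.24 = 0.76
~δ = 1 − 0.62 = 0.38
~β & ~δ = min(a, b) on (0.76, 0.38) = 0.38
(~β & ~δ) & δ = min(a, b) on (0.38, 0.62) = 0.38
((~δ | α) | (δ | β)) & ((~β & ~δ) & δ) = min(a, b) on (0.62, 0.38) = 0.38

0.38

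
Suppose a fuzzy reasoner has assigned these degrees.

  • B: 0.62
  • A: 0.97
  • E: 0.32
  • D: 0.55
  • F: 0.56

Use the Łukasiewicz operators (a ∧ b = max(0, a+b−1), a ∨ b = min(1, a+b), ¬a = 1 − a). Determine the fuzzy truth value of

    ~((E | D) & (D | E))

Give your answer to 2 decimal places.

E | D = min(1, a+b) on (0.32, 0.55) = 0.87
D | E = min(1, a+b) on (0.55, 0.32) = 0.87
(E | D) & (D | E) = max(0, a+b−1) on (0.87, 0.87) = 0.74
~((E | D) & (D | E)) = 1 − 0.74 = 0.26

0.26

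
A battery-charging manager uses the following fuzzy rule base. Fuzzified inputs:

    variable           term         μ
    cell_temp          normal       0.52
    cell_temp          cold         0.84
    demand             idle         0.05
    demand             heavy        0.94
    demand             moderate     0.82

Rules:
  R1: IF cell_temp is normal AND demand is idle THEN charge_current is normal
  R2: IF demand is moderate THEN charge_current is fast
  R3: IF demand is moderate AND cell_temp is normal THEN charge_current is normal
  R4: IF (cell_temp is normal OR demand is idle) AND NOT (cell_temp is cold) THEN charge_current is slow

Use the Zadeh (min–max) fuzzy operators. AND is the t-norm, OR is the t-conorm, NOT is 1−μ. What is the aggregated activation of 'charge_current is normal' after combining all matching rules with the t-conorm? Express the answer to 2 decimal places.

R1: normal=0.52, idle=0.05; AND[min(a, b)] → w = 0.05
R2: moderate=0.82 → w = 0.82
R3: moderate=0.82, normal=0.52; AND[min(a, b)] → w = 0.52
R4: (normal=0.52 OR idle=0.05) = 0.52; AND[min(a, b)] with ¬cold=1−0.84=0.16 → w = 0.16
Rules with consequent 'normal': {R1, R3} → strengths 0.05, 0.52
Aggregate via t-conorm [max(a, b)]: 0.52

0.52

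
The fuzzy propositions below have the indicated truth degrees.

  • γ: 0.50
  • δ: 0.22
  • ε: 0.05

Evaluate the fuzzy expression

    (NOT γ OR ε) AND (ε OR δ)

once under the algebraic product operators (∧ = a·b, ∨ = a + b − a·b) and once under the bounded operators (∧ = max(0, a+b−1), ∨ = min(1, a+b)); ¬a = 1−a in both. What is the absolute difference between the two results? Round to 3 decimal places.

0.136

Under algebraic product:
  NOT γ = 1 − 0.5000 = 0.5000
  NOT γ OR ε = a + b − a·b on (0.5000, 0.0500) = 0.5250
  ε OR δ = a + b − a·b on (0.0500, 0.2200) = 0.2590
  (NOT γ OR ε) AND (ε OR δ) = a·b on (0.5250, 0.2590) = 0.1360
  → value = 0.1360
Under bounded:
  NOT γ = 1 − 0.50 = 0.50
  NOT γ OR ε = min(1, a+b) on (0.50, 0.05) = 0.55
  ε OR δ = min(1, a+b) on (0.05, 0.22) = 0.27
  (NOT γ OR ε) AND (ε OR δ) = max(0, a+b−1) on (0.55, 0.27) = 0.00
  → value = 0.0000
|0.1360 − 0.0000| = 0.136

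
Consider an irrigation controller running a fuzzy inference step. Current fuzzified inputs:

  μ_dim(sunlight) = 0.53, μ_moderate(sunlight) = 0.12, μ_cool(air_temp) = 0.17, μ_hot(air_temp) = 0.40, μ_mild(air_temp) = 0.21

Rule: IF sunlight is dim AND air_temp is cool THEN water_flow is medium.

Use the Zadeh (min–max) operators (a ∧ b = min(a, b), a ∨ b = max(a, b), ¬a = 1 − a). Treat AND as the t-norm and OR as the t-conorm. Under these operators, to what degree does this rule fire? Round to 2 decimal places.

0.17

firing strength: dim=0.53, cool=0.17; AND[min(a, b)] → w = 0.17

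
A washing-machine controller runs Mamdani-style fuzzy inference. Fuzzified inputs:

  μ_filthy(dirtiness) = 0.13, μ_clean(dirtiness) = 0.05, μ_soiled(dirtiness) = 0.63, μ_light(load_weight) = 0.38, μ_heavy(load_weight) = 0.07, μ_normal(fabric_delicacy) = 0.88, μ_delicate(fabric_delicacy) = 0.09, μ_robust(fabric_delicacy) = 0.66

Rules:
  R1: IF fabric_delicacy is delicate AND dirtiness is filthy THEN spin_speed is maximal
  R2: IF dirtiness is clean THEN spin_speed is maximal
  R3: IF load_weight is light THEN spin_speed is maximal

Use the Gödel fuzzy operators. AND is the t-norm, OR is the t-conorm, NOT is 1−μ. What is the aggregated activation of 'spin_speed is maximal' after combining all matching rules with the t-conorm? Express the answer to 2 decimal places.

R1: delicate=0.09, filthy=0.13; AND[min(a, b)] → w = 0.09
R2: clean=0.05 → w = 0.05
R3: light=0.38 → w = 0.38
Rules with consequent 'maximal': {R1, R2, R3} → strengths 0.09, 0.05, 0.38
Aggregate via t-conorm [max(a, b)]: 0.38

0.38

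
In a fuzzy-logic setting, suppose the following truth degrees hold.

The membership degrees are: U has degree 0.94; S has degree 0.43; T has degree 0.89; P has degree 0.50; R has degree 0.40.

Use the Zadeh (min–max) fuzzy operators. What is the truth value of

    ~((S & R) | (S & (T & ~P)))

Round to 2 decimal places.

S & R = min(a, b) on (0.43, 0.40) = 0.40
~P = 1 − 0.50 = 0.50
T & ~P = min(a, b) on (0.89, 0.50) = 0.50
S & (T & ~P) = min(a, b) on (0.43, 0.50) = 0.43
(S & R) | (S & (T & ~P)) = max(a, b) on (0.40, 0.43) = 0.43
~((S & R) | (S & (T & ~P))) = 1 − 0.43 = 0.57

0.57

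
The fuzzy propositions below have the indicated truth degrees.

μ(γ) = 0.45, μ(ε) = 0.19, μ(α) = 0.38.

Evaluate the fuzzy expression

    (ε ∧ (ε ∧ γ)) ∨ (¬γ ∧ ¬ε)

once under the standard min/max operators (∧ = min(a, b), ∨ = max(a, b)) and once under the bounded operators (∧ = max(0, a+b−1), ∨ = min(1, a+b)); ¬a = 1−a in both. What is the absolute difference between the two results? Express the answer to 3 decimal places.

0.190

Under standard min/max:
  ε ∧ γ = min(a, b) on (0.19, 0.45) = 0.19
  ε ∧ (ε ∧ γ) = min(a, b) on (0.19, 0.19) = 0.19
  ¬γ = 1 − 0.45 = 0.55
  ¬ε = 1 − 0.19 = 0.81
  ¬γ ∧ ¬ε = min(a, b) on (0.55, 0.81) = 0.55
  (ε ∧ (ε ∧ γ)) ∨ (¬γ ∧ ¬ε) = max(a, b) on (0.19, 0.55) = 0.55
  → value = 0.5500
Under bounded:
  ε ∧ γ = max(0, a+b−1) on (0.19, 0.45) = 0.00
  ε ∧ (ε ∧ γ) = max(0, a+b−1) on (0.19, 0.00) = 0.00
  ¬γ = 1 − 0.45 = 0.55
  ¬ε = 1 − 0.19 = 0.81
  ¬γ ∧ ¬ε = max(0, a+b−1) on (0.55, 0.81) = 0.36
  (ε ∧ (ε ∧ γ)) ∨ (¬γ ∧ ¬ε) = min(1, a+b) on (0.00, 0.36) = 0.36
  → value = 0.3600
|0.5500 − 0.3600| = 0.190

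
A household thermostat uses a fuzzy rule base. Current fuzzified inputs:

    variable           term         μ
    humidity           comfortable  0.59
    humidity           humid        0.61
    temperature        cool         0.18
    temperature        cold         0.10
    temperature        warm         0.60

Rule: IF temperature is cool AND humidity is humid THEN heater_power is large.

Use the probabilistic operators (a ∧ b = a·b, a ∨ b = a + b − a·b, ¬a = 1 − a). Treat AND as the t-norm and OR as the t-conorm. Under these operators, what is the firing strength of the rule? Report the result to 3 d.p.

firing strength: cool=0.18, humid=0.61; AND[a·b] → w = 0.1098

0.110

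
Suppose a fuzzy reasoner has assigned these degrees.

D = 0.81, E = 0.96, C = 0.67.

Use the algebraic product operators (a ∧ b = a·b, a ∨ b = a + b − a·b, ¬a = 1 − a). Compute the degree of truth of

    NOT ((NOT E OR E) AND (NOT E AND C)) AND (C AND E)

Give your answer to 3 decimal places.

NOT E = 1 − 0.9600 = 0.0400
NOT E OR E = a + b − a·b on (0.0400, 0.9600) = 0.9616
NOT E = 1 − 0.9600 = 0.0400
NOT E AND C = a·b on (0.0400, 0.6700) = 0.0268
(NOT E OR E) AND (NOT E AND C) = a·b on (0.9616, 0.0268) = 0.0258
NOT ((NOT E OR E) AND (NOT E AND C)) = 1 − 0.0258 = 0.9742
C AND E = a·b on (0.6700, 0.9600) = 0.6432
NOT ((NOT E OR E) AND (NOT E AND C)) AND (C AND E) = a·b on (0.9742, 0.6432) = 0.6266

0.627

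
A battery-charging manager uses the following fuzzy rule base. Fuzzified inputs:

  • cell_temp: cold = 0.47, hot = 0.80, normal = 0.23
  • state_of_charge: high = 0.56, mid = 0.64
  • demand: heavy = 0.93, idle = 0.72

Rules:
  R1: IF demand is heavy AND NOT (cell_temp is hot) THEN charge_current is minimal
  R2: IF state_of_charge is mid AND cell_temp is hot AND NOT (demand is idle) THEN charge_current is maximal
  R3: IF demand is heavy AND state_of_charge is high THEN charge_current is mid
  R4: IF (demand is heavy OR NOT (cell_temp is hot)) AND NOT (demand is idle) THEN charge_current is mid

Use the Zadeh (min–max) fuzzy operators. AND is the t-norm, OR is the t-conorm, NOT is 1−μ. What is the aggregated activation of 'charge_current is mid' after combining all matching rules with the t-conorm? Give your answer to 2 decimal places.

R1: heavy=0.93, ¬hot=1−0.80=0.20; AND[min(a, b)] → w = 0.20
R2: mid=0.64, hot=0.80, ¬idle=1−0.72=0.28; AND[min(a, b)] → w = 0.28
R3: heavy=0.93, high=0.56; AND[min(a, b)] → w = 0.56
R4: (heavy=0.93 OR ¬hot=1−0.80=0.20) = 0.93; AND[min(a, b)] with ¬idle=1−0.72=0.28 → w = 0.28
Rules with consequent 'mid': {R3, R4} → strengths 0.56, 0.28
Aggregate via t-conorm [max(a, b)]: 0.56

0.56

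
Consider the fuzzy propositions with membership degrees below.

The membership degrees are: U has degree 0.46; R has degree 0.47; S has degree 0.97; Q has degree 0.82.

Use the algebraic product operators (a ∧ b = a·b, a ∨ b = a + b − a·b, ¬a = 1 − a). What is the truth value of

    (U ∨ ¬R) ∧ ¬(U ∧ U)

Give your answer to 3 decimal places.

0.588

¬R = 1 − 0.4700 = 0.5300
U ∨ ¬R = a + b − a·b on (0.4600, 0.5300) = 0.7462
U ∧ U = a·b on (0.4600, 0.4600) = 0.2116
¬(U ∧ U) = 1 − 0.2116 = 0.7884
(U ∨ ¬R) ∧ ¬(U ∧ U) = a·b on (0.7462, 0.7884) = 0.5883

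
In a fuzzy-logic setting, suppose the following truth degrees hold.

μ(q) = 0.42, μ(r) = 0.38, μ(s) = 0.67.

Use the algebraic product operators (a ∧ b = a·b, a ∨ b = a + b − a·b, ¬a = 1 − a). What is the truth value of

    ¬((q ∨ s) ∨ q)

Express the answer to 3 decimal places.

0.111

q ∨ s = a + b − a·b on (0.4200, 0.6700) = 0.8086
(q ∨ s) ∨ q = a + b − a·b on (0.8086, 0.4200) = 0.8890
¬((q ∨ s) ∨ q) = 1 − 0.8890 = 0.1110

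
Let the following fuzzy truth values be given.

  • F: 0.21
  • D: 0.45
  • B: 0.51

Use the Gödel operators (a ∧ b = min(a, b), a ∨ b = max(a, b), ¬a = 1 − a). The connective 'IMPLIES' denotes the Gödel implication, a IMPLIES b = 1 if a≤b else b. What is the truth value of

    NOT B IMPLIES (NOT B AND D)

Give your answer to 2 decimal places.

NOT B = 1 − 0.51 = 0.49
NOT B = 1 − 0.51 = 0.49
NOT B AND D = min(a, b) on (0.49, 0.45) = 0.45
NOT B IMPLIES (NOT B AND D)  [Gödel: 1 if a≤b else b] with a=0.49, b=0.45 → 0.45

0.45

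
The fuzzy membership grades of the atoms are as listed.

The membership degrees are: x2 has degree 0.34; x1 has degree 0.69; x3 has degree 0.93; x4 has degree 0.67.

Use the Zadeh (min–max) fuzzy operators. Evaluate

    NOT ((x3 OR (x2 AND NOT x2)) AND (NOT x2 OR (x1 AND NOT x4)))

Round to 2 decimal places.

NOT x2 = 1 − 0.34 = 0.66
x2 AND NOT x2 = min(a, b) on (0.34, 0.66) = 0.34
x3 OR (x2 AND NOT x2) = max(a, b) on (0.93, 0.34) = 0.93
NOT x2 = 1 − 0.34 = 0.66
NOT x4 = 1 − 0.67 = 0.33
x1 AND NOT x4 = min(a, b) on (0.69, 0.33) = 0.33
NOT x2 OR (x1 AND NOT x4) = max(a, b) on (0.66, 0.33) = 0.66
(x3 OR (x2 AND NOT x2)) AND (NOT x2 OR (x1 AND NOT x4)) = min(a, b) on (0.93, 0.66) = 0.66
NOT ((x3 OR (x2 AND NOT x2)) AND (NOT x2 OR (x1 AND NOT x4))) = 1 − 0.66 = 0.34

0.34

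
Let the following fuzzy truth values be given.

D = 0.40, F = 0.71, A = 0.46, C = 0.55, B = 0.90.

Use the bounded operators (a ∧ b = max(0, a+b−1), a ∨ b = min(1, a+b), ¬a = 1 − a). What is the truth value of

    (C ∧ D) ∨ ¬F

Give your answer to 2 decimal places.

C ∧ D = max(0, a+b−1) on (0.55, 0.40) = 0.00
¬F = 1 − 0.71 = 0.29
(C ∧ D) ∨ ¬F = min(1, a+b) on (0.00, 0.29) = 0.29

0.29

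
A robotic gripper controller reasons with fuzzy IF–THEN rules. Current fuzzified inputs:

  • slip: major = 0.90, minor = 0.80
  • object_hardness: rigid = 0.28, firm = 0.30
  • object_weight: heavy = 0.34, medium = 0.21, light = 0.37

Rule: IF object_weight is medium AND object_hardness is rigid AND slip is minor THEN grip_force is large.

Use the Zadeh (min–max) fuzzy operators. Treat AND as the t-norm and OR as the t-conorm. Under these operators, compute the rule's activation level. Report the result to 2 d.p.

firing strength: medium=0.21, rigid=0.28, minor=0.80; AND[min(a, b)] → w = 0.21

0.21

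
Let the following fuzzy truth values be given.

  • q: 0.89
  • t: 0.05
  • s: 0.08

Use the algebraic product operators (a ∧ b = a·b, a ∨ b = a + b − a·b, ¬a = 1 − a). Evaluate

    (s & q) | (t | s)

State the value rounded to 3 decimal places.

s & q = a·b on (0.0800, 0.8900) = 0.0712
t | s = a + b − a·b on (0.0500, 0.0800) = 0.1260
(s & q) | (t | s) = a + b − a·b on (0.0712, 0.1260) = 0.1882

0.188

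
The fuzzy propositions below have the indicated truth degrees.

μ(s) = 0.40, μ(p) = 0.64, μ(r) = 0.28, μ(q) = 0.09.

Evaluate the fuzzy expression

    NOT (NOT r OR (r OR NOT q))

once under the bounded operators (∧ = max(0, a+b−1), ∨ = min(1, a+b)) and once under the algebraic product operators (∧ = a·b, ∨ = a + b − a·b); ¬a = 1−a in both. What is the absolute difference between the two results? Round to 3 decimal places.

0.018

Under bounded:
  NOT r = 1 − 0.28 = 0.72
  NOT q = 1 − 0.09 = 0.91
  r OR NOT q = min(1, a+b) on (0.28, 0.91) = 1.00
  NOT r OR (r OR NOT q) = min(1, a+b) on (0.72, 1.00) = 1.00
  NOT (NOT r OR (r OR NOT q)) = 1 − 1.00 = 0.00
  → value = 0.0000
Under algebraic product:
  NOT r = 1 − 0.2800 = 0.7200
  NOT q = 1 − 0.0900 = 0.9100
  r OR NOT q = a + b − a·b on (0.2800, 0.9100) = 0.9352
  NOT r OR (r OR NOT q) = a + b − a·b on (0.7200, 0.9352) = 0.9819
  NOT (NOT r OR (r OR NOT q)) = 1 − 0.9819 = 0.0181
  → value = 0.0181
|0.0000 − 0.0181| = 0.018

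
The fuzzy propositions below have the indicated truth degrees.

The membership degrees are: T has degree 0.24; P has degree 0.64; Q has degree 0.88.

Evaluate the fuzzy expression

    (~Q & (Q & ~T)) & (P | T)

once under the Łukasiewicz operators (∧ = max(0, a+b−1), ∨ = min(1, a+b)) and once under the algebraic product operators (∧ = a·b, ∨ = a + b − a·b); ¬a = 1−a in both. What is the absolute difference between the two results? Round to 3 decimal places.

0.058

Under Łukasiewicz:
  ~Q = 1 − 0.88 = 0.12
  ~T = 1 − 0.24 = 0.76
  Q & ~T = max(0, a+b−1) on (0.88, 0.76) = 0.64
  ~Q & (Q & ~T) = max(0, a+b−1) on (0.12, 0.64) = 0.00
  P | T = min(1, a+b) on (0.64, 0.24) = 0.88
  (~Q & (Q & ~T)) & (P | T) = max(0, a+b−1) on (0.00, 0.88) = 0.00
  → value = 0.0000
Under algebraic product:
  ~Q = 1 − 0.8800 = 0.1200
  ~T = 1 − 0.2400 = 0.7600
  Q & ~T = a·b on (0.8800, 0.7600) = 0.6688
  ~Q & (Q & ~T) = a·b on (0.1200, 0.6688) = 0.0803
  P | T = a + b − a·b on (0.6400, 0.2400) = 0.7264
  (~Q & (Q & ~T)) & (P | T) = a·b on (0.0803, 0.7264) = 0.0583
  → value = 0.0583
|0.0000 − 0.0583| = 0.058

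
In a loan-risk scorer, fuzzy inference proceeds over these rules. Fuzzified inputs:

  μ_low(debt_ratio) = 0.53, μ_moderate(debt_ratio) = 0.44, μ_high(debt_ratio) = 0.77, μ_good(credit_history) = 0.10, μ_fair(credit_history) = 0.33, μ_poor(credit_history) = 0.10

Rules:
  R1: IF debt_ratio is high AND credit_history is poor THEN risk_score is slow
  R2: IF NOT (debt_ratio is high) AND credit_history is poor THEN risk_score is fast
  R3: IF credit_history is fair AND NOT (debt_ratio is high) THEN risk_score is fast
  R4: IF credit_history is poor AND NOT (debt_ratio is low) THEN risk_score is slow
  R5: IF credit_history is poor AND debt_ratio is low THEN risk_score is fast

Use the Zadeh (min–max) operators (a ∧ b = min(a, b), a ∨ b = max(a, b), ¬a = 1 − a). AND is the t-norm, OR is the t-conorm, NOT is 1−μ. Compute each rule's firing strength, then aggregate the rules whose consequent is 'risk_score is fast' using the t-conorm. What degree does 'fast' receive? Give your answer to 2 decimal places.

0.23

R1: high=0.77, poor=0.10; AND[min(a, b)] → w = 0.10
R2: ¬high=1−0.77=0.23, poor=0.10; AND[min(a, b)] → w = 0.10
R3: fair=0.33, ¬high=1−0.77=0.23; AND[min(a, b)] → w = 0.23
R4: poor=0.10, ¬low=1−0.53=0.47; AND[min(a, b)] → w = 0.10
R5: poor=0.10, low=0.53; AND[min(a, b)] → w = 0.10
Rules with consequent 'fast': {R2, R3, R5} → strengths 0.10, 0.23, 0.10
Aggregate via t-conorm [max(a, b)]: 0.23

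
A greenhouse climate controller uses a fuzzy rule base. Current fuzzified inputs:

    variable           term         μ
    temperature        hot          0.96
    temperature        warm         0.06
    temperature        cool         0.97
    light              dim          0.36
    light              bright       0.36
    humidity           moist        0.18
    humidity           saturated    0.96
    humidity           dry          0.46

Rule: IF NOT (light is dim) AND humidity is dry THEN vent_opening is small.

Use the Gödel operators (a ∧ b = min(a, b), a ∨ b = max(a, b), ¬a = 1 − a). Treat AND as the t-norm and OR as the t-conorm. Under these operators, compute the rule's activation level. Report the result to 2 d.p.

firing strength: ¬dim=1−0.36=0.64, dry=0.46; AND[min(a, b)] → w = 0.46

0.46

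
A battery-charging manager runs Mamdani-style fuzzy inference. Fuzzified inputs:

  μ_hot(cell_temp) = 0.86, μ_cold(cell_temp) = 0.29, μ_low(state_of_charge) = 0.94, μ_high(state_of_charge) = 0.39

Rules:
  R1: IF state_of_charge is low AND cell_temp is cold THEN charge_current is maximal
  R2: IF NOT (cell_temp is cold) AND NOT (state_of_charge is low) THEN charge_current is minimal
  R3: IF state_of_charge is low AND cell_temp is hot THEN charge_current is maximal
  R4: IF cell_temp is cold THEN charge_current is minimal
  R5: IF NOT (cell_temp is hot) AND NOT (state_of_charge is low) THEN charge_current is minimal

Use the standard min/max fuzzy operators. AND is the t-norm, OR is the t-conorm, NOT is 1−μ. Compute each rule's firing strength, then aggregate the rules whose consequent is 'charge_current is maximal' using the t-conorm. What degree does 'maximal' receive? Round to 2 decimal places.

R1: low=0.94, cold=0.29; AND[min(a, b)] → w = 0.29
R2: ¬cold=1−0.29=0.71, ¬low=1−0.94=0.06; AND[min(a, b)] → w = 0.06
R3: low=0.94, hot=0.86; AND[min(a, b)] → w = 0.86
R4: cold=0.29 → w = 0.29
R5: ¬hot=1−0.86=0.14, ¬low=1−0.94=0.06; AND[min(a, b)] → w = 0.06
Rules with consequent 'maximal': {R1, R3} → strengths 0.29, 0.86
Aggregate via t-conorm [max(a, b)]: 0.86

0.86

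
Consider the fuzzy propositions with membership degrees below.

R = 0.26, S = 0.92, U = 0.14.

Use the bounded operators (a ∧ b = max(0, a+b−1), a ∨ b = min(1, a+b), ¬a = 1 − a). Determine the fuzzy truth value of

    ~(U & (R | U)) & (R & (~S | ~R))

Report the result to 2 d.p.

R | U = min(1, a+b) on (0.26, 0.14) = 0.40
U & (R | U) = max(0, a+b−1) on (0.14, 0.40) = 0.00
~(U & (R | U)) = 1 − 0.00 = 1.00
~S = 1 − 0.92 = 0.08
~R = 1 − 0.26 = 0.74
~S | ~R = min(1, a+b) on (0.08, 0.74) = 0.82
R & (~S | ~R) = max(0, a+b−1) on (0.26, 0.82) = 0.08
~(U & (R | U)) & (R & (~S | ~R)) = max(0, a+b−1) on (1.00, 0.08) = 0.08

0.08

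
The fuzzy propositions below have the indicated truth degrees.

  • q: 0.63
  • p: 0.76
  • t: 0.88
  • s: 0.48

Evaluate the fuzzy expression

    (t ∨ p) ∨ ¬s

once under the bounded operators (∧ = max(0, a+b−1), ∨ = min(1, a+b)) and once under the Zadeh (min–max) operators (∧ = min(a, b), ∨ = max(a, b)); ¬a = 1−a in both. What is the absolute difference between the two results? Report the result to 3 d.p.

0.120

Under bounded:
  t ∨ p = min(1, a+b) on (0.88, 0.76) = 1.00
  ¬s = 1 − 0.48 = 0.52
  (t ∨ p) ∨ ¬s = min(1, a+b) on (1.00, 0.52) = 1.00
  → value = 1.0000
Under Zadeh (min–max):
  t ∨ p = max(a, b) on (0.88, 0.76) = 0.88
  ¬s = 1 − 0.48 = 0.52
  (t ∨ p) ∨ ¬s = max(a, b) on (0.88, 0.52) = 0.88
  → value = 0.8800
|1.0000 − 0.8800| = 0.120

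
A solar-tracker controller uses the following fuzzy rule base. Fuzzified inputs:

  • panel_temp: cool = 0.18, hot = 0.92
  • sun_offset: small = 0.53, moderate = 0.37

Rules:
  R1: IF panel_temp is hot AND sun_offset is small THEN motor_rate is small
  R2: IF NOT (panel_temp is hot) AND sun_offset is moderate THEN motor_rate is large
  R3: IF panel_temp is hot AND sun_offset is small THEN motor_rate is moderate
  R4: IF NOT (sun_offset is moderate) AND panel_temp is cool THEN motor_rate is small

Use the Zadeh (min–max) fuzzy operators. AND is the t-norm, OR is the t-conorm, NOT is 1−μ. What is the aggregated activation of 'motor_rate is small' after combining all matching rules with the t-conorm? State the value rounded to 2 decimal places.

R1: hot=0.92, small=0.53; AND[min(a, b)] → w = 0.53
R2: ¬hot=1−0.92=0.08, moderate=0.37; AND[min(a, b)] → w = 0.08
R3: hot=0.92, small=0.53; AND[min(a, b)] → w = 0.53
R4: ¬moderate=1−0.37=0.63, cool=0.18; AND[min(a, b)] → w = 0.18
Rules with consequent 'small': {R1, R4} → strengths 0.53, 0.18
Aggregate via t-conorm [max(a, b)]: 0.53

0.53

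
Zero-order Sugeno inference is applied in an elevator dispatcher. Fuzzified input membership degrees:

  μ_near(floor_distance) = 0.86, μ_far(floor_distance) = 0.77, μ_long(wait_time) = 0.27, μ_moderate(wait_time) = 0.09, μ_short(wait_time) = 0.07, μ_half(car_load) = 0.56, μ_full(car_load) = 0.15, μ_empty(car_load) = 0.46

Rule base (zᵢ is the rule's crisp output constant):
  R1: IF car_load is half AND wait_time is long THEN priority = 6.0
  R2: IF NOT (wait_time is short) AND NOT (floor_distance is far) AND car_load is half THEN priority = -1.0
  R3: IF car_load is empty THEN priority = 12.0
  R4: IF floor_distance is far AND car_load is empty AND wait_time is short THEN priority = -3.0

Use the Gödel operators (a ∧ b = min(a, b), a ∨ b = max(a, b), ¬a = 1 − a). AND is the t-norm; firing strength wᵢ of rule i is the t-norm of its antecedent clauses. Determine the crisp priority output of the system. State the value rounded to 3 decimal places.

6.505

R1 (z=6.0): half=0.56, long=0.27; AND[min(a, b)] → w = 0.27
R2 (z=-1.0): ¬short=1−0.07=0.93, ¬far=1−0.77=0.23, half=0.56; AND[min(a, b)] → w = 0.23
R3 (z=12.0): empty=0.46 → w = 0.46
R4 (z=-3.0): far=0.77, empty=0.46, short=0.07; AND[min(a, b)] → w = 0.07
Weighted average = (0.27·6.0 + 0.23·-1.0 + 0.46·12.0 + 0.07·-3.0) / (0.27 + 0.23 + 0.46 + 0.07)
  = 6.7000 / 1.0300 = 6.505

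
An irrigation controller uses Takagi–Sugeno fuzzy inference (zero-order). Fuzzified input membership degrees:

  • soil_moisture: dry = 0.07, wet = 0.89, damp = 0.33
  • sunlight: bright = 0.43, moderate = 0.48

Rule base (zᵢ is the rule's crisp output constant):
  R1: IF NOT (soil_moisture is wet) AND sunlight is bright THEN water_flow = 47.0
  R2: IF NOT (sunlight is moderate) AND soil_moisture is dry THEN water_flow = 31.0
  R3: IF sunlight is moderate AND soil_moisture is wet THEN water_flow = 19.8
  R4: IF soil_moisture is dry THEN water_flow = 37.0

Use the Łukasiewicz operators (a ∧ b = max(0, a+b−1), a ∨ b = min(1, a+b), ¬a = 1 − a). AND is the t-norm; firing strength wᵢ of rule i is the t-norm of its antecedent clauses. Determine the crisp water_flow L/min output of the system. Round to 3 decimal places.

R1 (z=47.0): ¬wet=1−0.89=0.11, bright=0.43; AND[max(0, a+b−1)] → w = 0.00
R2 (z=31.0): ¬moderate=1−0.48=0.52, dry=0.07; AND[max(0, a+b−1)] → w = 0.00
R3 (z=19.8): moderate=0.48, wet=0.89; AND[max(0, a+b−1)] → w = 0.37
R4 (z=37.0): dry=0.07 → w = 0.07
Weighted average = (0.00·47.0 + 0.00·31.0 + 0.37·19.8 + 0.07·37.0) / (0.00 + 0.00 + 0.37 + 0.07)
  = 9.9160 / 0.4400 = 22.536

22.536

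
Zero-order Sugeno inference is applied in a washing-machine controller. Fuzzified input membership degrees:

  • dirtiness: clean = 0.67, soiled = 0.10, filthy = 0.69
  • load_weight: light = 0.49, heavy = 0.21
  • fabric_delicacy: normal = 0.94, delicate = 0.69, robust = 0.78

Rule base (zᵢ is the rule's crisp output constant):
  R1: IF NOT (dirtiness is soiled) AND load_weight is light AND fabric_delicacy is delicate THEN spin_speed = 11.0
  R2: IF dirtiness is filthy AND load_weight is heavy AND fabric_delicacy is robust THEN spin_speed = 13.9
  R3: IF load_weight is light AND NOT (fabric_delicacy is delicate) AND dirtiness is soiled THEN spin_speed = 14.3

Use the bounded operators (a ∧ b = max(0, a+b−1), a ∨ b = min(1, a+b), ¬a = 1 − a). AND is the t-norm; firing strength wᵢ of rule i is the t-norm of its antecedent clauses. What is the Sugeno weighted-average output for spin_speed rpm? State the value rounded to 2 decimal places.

R1 (z=11.0): ¬soiled=1−0.10=0.90, light=0.49, delicate=0.69; AND[max(0, a+b−1)] → w = 0.08
R2 (z=13.9): filthy=0.69, heavy=0.21, robust=0.78; AND[max(0, a+b−1)] → w = 0.00
R3 (z=14.3): light=0.49, ¬delicate=1−0.69=0.31, soiled=0.10; AND[max(0, a+b−1)] → w = 0.00
Weighted average = (0.08·11.0 + 0.00·13.9 + 0.00·14.3) / (0.08 + 0.00 + 0.00)
  = 0.8800 / 0.0800 = 11.00

11.00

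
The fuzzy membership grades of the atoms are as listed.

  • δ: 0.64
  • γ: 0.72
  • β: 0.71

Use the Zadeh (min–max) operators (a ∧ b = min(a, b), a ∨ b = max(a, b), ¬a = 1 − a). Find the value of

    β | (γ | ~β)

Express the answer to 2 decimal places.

~β = 1 − 0.71 = 0.29
γ | ~β = max(a, b) on (0.72, 0.29) = 0.72
β | (γ | ~β) = max(a, b) on (0.71, 0.72) = 0.72

0.72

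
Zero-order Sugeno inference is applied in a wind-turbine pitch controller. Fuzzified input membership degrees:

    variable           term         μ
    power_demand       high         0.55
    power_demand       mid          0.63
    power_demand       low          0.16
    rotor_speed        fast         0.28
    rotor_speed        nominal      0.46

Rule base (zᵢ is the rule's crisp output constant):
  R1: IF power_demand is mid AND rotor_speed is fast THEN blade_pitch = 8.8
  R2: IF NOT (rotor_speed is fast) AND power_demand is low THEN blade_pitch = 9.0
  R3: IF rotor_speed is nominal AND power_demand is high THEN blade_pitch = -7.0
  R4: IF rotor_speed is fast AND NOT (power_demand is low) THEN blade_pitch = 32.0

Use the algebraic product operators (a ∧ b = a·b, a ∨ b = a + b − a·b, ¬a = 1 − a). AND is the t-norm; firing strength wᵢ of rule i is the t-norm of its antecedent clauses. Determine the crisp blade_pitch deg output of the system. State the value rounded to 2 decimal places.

10.70

R1 (z=8.8): mid=0.63, fast=0.28; AND[a·b] → w = 0.1764
R2 (z=9.0): ¬fast=1−0.28=0.72, low=0.16; AND[a·b] → w = 0.1152
R3 (z=-7.0): nominal=0.46, high=0.55; AND[a·b] → w = 0.2530
R4 (z=32.0): fast=0.28, ¬low=1−0.16=0.84; AND[a·b] → w = 0.2352
Weighted average = (0.1764·8.8 + 0.1152·9.0 + 0.2530·-7.0 + 0.2352·32.0) / (0.1764 + 0.1152 + 0.2530 + 0.2352)
  = 8.3445 / 0.7798 = 10.70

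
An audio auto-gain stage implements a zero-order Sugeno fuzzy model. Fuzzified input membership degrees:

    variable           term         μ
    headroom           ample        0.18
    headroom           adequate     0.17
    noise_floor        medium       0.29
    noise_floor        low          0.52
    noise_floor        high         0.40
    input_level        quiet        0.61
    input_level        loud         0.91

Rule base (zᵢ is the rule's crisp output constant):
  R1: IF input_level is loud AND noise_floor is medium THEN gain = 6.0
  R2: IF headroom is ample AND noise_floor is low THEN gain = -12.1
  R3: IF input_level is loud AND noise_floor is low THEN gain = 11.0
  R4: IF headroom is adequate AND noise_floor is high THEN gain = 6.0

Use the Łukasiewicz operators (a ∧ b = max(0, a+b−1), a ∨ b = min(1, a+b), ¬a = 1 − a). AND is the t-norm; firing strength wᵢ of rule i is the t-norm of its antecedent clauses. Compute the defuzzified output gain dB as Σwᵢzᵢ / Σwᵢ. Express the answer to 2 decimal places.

R1 (z=6.0): loud=0.91, medium=0.29; AND[max(0, a+b−1)] → w = 0.20
R2 (z=-12.1): ample=0.18, low=0.52; AND[max(0, a+b−1)] → w = 0.00
R3 (z=11.0): loud=0.91, low=0.52; AND[max(0, a+b−1)] → w = 0.43
R4 (z=6.0): adequate=0.17, high=0.40; AND[max(0, a+b−1)] → w = 0.00
Weighted average = (0.20·6.0 + 0.00·-12.1 + 0.43·11.0 + 0.00·6.0) / (0.20 + 0.00 + 0.43 + 0.00)
  = 5.9300 / 0.6300 = 9.41

9.41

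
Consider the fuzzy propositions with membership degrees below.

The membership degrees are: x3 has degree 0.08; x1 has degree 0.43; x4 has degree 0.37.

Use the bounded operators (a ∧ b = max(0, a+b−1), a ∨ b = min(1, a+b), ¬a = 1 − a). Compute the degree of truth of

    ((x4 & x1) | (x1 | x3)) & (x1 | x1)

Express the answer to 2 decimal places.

0.37

x4 & x1 = max(0, a+b−1) on (0.37, 0.43) = 0.00
x1 | x3 = min(1, a+b) on (0.43, 0.08) = 0.51
(x4 & x1) | (x1 | x3) = min(1, a+b) on (0.00, 0.51) = 0.51
x1 | x1 = min(1, a+b) on (0.43, 0.43) = 0.86
((x4 & x1) | (x1 | x3)) & (x1 | x1) = max(0, a+b−1) on (0.51, 0.86) = 0.37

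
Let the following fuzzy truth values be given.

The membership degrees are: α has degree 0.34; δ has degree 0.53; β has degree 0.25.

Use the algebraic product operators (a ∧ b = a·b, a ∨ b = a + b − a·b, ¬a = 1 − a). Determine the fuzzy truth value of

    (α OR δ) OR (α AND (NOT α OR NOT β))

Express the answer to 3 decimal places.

α OR δ = a + b − a·b on (0.3400, 0.5300) = 0.6898
NOT α = 1 − 0.3400 = 0.6600
NOT β = 1 − 0.2500 = 0.7500
NOT α OR NOT β = a + b − a·b on (0.6600, 0.7500) = 0.9150
α AND (NOT α OR NOT β) = a·b on (0.3400, 0.9150) = 0.3111
(α OR δ) OR (α AND (NOT α OR NOT β)) = a + b − a·b on (0.6898, 0.3111) = 0.7863

0.786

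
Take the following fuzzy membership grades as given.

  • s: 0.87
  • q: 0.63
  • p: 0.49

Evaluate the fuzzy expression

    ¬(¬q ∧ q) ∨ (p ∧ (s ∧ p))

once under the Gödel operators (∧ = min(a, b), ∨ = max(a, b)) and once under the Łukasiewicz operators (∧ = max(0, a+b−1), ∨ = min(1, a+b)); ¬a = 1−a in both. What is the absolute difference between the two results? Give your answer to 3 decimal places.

Under Gödel:
  ¬q = 1 − 0.63 = 0.37
  ¬q ∧ q = min(a, b) on (0.37, 0.63) = 0.37
  ¬(¬q ∧ q) = 1 − 0.37 = 0.63
  s ∧ p = min(a, b) on (0.87, 0.49) = 0.49
  p ∧ (s ∧ p) = min(a, b) on (0.49, 0.49) = 0.49
  ¬(¬q ∧ q) ∨ (p ∧ (s ∧ p)) = max(a, b) on (0.63, 0.49) = 0.63
  → value = 0.6300
Under Łukasiewicz:
  ¬q = 1 − 0.63 = 0.37
  ¬q ∧ q = max(0, a+b−1) on (0.37, 0.63) = 0.00
  ¬(¬q ∧ q) = 1 − 0.00 = 1.00
  s ∧ p = max(0, a+b−1) on (0.87, 0.49) = 0.36
  p ∧ (s ∧ p) = max(0, a+b−1) on (0.49, 0.36) = 0.00
  ¬(¬q ∧ q) ∨ (p ∧ (s ∧ p)) = min(1, a+b) on (1.00, 0.00) = 1.00
  → value = 1.0000
|0.6300 − 1.0000| = 0.370

0.370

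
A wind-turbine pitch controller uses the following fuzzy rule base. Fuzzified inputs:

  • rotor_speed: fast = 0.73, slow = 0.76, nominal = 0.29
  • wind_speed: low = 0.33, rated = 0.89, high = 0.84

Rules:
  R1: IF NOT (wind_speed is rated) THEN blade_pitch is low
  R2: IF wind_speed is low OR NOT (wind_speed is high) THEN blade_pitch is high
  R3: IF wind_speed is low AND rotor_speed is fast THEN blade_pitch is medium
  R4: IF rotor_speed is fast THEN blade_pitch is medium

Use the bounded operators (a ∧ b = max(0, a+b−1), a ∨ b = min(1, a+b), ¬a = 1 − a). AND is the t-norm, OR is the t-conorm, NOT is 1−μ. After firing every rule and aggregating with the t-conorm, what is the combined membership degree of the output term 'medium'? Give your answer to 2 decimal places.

0.79

R1: ¬rated=1−0.89=0.11 → w = 0.11
R2: low=0.33, ¬high=1−0.84=0.16; OR[min(1, a+b)] → w = 0.49
R3: low=0.33, fast=0.73; AND[max(0, a+b−1)] → w = 0.06
R4: fast=0.73 → w = 0.73
Rules with consequent 'medium': {R3, R4} → strengths 0.06, 0.73
Aggregate via t-conorm [min(1, a+b)]: 0.79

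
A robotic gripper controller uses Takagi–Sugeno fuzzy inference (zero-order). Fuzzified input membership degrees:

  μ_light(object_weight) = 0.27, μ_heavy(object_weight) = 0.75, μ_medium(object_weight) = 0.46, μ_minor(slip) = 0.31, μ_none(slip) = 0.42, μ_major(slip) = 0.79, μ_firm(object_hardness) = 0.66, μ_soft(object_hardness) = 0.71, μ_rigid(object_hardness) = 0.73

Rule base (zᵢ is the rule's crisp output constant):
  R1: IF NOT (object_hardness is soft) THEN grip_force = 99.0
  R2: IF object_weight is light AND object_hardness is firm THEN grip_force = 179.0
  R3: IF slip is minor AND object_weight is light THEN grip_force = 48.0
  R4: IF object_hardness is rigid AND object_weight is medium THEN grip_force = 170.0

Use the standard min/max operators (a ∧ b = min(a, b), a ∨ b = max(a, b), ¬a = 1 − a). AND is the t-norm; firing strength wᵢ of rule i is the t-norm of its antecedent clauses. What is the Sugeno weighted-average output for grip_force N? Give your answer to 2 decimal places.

130.39

R1 (z=99.0): ¬soft=1−0.71=0.29 → w = 0.29
R2 (z=179.0): light=0.27, firm=0.66; AND[min(a, b)] → w = 0.27
R3 (z=48.0): minor=0.31, light=0.27; AND[min(a, b)] → w = 0.27
R4 (z=170.0): rigid=0.73, medium=0.46; AND[min(a, b)] → w = 0.46
Weighted average = (0.29·99.0 + 0.27·179.0 + 0.27·48.0 + 0.46·170.0) / (0.29 + 0.27 + 0.27 + 0.46)
  = 168.2000 / 1.2900 = 130.39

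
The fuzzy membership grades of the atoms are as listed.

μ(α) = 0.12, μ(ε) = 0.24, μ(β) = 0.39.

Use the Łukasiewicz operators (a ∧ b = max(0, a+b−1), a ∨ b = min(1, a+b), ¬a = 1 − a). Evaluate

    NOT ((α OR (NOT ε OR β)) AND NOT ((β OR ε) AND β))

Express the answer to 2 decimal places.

0.02

NOT ε = 1 − 0.24 = 0.76
NOT ε OR β = min(1, a+b) on (0.76, 0.39) = 1.00
α OR (NOT ε OR β) = min(1, a+b) on (0.12, 1.00) = 1.00
β OR ε = min(1, a+b) on (0.39, 0.24) = 0.63
(β OR ε) AND β = max(0, a+b−1) on (0.63, 0.39) = 0.02
NOT ((β OR ε) AND β) = 1 − 0.02 = 0.98
(α OR (NOT ε OR β)) AND NOT ((β OR ε) AND β) = max(0, a+b−1) on (1.00, 0.98) = 0.98
NOT ((α OR (NOT ε OR β)) AND NOT ((β OR ε) AND β)) = 1 − 0.98 = 0.02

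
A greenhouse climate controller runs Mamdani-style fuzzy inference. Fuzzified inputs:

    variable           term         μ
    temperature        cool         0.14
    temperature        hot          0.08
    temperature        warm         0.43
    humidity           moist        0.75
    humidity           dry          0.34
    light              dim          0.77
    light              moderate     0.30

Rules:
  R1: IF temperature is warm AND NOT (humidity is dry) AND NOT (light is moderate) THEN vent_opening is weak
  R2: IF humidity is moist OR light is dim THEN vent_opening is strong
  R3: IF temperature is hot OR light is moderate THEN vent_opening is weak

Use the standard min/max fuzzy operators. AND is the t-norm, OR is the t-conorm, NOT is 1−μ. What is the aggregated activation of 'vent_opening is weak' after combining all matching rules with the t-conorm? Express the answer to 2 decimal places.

R1: warm=0.43, ¬dry=1−0.34=0.66, ¬moderate=1−0.30=0.70; AND[min(a, b)] → w = 0.43
R2: moist=0.75, dim=0.77; OR[max(a, b)] → w = 0.77
R3: hot=0.08, moderate=0.30; OR[max(a, b)] → w = 0.30
Rules with consequent 'weak': {R1, R3} → strengths 0.43, 0.30
Aggregate via t-conorm [max(a, b)]: 0.43

0.43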